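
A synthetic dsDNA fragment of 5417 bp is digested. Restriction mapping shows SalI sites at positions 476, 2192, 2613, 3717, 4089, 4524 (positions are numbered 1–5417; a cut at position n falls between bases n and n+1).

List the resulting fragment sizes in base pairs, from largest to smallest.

1716, 1104, 893, 476, 435, 421, 372 bp

Linear molecule, 6 cuts → 7 fragments:
  476 − 0 = 476 bp
  2192 − 476 = 1716 bp
  2613 − 2192 = 421 bp
  3717 − 2613 = 1104 bp
  4089 − 3717 = 372 bp
  4524 − 4089 = 435 bp
  5417 − 4524 = 893 bp
Sorted largest to smallest: 1716, 1104, 893, 476, 435, 421, 372 bp.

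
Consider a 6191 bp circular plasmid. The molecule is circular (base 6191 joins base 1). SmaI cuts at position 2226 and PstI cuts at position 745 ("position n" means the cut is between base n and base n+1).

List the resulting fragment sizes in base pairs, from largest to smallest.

Combined cut positions (sorted): 745, 2226.
Circular molecule, 2 cuts → 2 fragments:
  2226 − 745 = 1481 bp
  wrap: 6191 − 2226 + 745 = 4710 bp
Sorted largest to smallest: 4710, 1481 bp.

4710, 1481 bp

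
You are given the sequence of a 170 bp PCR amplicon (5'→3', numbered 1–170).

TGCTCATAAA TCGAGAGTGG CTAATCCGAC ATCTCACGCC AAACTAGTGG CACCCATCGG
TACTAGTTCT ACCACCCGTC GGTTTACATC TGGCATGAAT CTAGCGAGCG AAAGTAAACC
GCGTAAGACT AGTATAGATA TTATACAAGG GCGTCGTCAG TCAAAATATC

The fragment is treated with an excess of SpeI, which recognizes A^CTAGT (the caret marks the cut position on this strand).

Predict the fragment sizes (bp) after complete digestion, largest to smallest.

SpeI sites (ACTAGT) start at positions 43, 62, 128.
SpeI cuts after the first base of each site, so after positions 43, 62, 128.
Linear molecule, 3 cuts → 4 fragments:
  1–43 → 43 bp
  44–62 → 19 bp
  63–128 → 66 bp
  129–170 → 42 bp
Sorted largest to smallest: 66, 43, 42, 19 bp.

66, 43, 42, 19 bp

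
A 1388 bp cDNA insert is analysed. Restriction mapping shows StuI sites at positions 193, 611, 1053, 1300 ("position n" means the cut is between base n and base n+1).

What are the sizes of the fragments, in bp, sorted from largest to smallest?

Linear molecule, 4 cuts → 5 fragments:
  193 − 0 = 193 bp
  611 − 193 = 418 bp
  1053 − 611 = 442 bp
  1300 − 1053 = 247 bp
  1388 − 1300 = 88 bp
Sorted largest to smallest: 442, 418, 247, 193, 88 bp.

442, 418, 247, 193, 88 bp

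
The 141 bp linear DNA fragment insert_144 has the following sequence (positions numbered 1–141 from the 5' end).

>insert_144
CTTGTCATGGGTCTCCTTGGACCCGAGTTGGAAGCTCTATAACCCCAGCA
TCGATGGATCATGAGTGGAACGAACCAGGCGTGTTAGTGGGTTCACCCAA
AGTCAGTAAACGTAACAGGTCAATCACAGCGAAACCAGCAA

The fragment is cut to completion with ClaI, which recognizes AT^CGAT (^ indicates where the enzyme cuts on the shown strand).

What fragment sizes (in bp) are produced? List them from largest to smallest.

90, 51 bp

The ClaI site (ATCGAT) starts at position 50.
ClaI cuts after base 2 of each site, so after position 51.
Linear molecule, 1 cut → 2 fragments:
  1–51 → 51 bp
  52–141 → 90 bp
Sorted largest to smallest: 90, 51 bp.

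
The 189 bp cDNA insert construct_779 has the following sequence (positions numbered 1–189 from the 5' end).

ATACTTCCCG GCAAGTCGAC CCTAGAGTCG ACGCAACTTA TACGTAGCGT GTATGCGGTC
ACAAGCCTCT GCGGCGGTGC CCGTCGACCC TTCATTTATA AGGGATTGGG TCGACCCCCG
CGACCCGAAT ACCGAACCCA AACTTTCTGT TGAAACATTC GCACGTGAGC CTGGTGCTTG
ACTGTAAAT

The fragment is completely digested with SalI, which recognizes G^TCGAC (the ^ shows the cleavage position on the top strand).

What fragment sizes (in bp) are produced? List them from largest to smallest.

79, 56, 27, 15, 12 bp

SalI sites (GTCGAC) start at positions 15, 27, 83, 110.
SalI cuts after the first base of each site, so after positions 15, 27, 83, 110.
Linear molecule, 4 cuts → 5 fragments:
  1–15 → 15 bp
  16–27 → 12 bp
  28–83 → 56 bp
  84–110 → 27 bp
  111–189 → 79 bp
Sorted largest to smallest: 79, 56, 27, 15, 12 bp.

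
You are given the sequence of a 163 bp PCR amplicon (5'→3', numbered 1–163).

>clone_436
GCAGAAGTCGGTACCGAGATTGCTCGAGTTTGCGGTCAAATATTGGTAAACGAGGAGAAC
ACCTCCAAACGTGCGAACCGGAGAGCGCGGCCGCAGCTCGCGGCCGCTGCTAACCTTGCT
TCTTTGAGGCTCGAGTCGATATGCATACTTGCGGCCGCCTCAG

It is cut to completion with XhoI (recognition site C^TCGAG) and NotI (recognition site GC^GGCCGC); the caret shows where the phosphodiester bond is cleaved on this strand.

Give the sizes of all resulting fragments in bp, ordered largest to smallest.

65, 29, 23, 22, 13, 11 bp

XhoI sites (CTCGAG) start at positions 23, 130.
XhoI cuts after the first base of each site, so after positions 23, 130.
NotI sites (GCGGCCGC) start at positions 87, 100, 151.
NotI cuts after base 2 of each site, so after positions 88, 101, 152.
Combined cut positions: 23, 88, 101, 130, 152.
Linear molecule, 5 cuts → 6 fragments:
  1–23 → 23 bp
  24–88 → 65 bp
  89–101 → 13 bp
  102–130 → 29 bp
  131–152 → 22 bp
  153–163 → 11 bp
Sorted largest to smallest: 65, 29, 23, 22, 13, 11 bp.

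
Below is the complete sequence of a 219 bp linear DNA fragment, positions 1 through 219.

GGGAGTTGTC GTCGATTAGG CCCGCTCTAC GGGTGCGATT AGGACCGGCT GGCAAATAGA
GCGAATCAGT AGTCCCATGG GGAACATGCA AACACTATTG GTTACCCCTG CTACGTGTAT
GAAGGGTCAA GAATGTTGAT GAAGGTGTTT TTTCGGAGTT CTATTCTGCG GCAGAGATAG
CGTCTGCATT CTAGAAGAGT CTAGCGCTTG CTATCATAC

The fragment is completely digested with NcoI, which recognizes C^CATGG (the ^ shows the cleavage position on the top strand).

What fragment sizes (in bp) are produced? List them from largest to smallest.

The NcoI site (CCATGG) starts at position 75.
NcoI cuts after the first base of each site, so after position 75.
Linear molecule, 1 cut → 2 fragments:
  1–75 → 75 bp
  76–219 → 144 bp
Sorted largest to smallest: 144, 75 bp.

144, 75 bp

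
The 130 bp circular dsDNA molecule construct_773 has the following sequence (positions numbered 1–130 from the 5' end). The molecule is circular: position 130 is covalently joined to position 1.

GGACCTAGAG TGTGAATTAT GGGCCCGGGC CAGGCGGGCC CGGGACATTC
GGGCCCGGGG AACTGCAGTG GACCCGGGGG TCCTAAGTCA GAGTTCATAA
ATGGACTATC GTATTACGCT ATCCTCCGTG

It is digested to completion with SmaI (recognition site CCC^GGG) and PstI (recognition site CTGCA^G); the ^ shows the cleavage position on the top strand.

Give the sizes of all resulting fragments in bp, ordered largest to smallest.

81, 15, 15, 11, 8 bp

SmaI sites (CCCGGG) start at positions 24, 39, 54, 73.
SmaI cuts after base 3 of each site, so after positions 26, 41, 56, 75.
The PstI site (CTGCAG) starts at position 63.
PstI cuts after base 5 of each site (before the last base), so after position 67.
Combined cut positions: 26, 41, 56, 67, 75.
Circular molecule, 5 cuts → 5 fragments:
  27–41 → 15 bp
  42–56 → 15 bp
  57–67 → 11 bp
  68–75 → 8 bp
  76–130 then 1–26 → 55 + 26 = 81 bp
Sorted largest to smallest: 81, 15, 15, 11, 8 bp.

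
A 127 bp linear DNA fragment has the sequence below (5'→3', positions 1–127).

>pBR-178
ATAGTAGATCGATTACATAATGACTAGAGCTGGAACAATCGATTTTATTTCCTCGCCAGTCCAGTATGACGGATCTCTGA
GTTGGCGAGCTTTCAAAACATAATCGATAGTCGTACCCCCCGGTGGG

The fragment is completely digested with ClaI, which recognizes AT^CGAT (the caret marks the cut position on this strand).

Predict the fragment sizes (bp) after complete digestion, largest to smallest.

65, 30, 23, 9 bp

ClaI sites (ATCGAT) start at positions 8, 38, 103.
ClaI cuts after base 2 of each site, so after positions 9, 39, 104.
Linear molecule, 3 cuts → 4 fragments:
  1–9 → 9 bp
  10–39 → 30 bp
  40–104 → 65 bp
  105–127 → 23 bp
Sorted largest to smallest: 65, 30, 23, 9 bp.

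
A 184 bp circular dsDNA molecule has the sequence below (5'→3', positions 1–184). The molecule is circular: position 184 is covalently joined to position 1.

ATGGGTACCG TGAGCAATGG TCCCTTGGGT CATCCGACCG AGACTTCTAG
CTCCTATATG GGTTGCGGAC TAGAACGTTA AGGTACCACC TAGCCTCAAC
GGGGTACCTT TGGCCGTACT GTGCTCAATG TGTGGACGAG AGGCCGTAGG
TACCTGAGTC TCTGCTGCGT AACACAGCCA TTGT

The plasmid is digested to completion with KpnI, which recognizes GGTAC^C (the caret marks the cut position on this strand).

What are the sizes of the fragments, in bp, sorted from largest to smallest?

78, 46, 39, 21 bp

KpnI sites (GGTACC) start at positions 4, 82, 103, 149.
KpnI cuts after base 5 of each site (before the last base), so after positions 8, 86, 107, 153.
Circular molecule, 4 cuts → 4 fragments:
  9–86 → 78 bp
  87–107 → 21 bp
  108–153 → 46 bp
  154–184 then 1–8 → 31 + 8 = 39 bp
Sorted largest to smallest: 78, 46, 39, 21 bp.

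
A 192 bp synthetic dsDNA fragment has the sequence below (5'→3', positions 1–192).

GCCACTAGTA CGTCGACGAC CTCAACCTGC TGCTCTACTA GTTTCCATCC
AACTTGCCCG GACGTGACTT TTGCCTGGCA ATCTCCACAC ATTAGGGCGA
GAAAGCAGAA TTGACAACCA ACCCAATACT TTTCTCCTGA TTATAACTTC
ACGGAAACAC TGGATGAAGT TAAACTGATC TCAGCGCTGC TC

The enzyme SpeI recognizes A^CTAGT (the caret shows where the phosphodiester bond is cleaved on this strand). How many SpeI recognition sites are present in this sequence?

2

ACTAGT occurs starting at positions 4, 37.
SpeI cuts at 2 sites.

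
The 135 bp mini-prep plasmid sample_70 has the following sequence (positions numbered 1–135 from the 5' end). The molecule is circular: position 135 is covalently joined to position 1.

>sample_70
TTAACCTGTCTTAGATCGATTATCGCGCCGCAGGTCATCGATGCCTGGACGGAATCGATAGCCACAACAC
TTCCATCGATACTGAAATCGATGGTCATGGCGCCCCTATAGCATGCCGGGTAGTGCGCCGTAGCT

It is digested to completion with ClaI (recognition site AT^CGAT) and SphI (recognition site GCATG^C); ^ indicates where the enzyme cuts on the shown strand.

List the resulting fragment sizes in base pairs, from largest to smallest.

ClaI sites (ATCGAT) start at positions 15, 37, 54, 75, 87.
ClaI cuts after base 2 of each site, so after positions 16, 38, 55, 76, 88.
The SphI site (GCATGC) starts at position 111.
SphI cuts after base 5 of each site (before the last base), so after position 115.
Combined cut positions: 16, 38, 55, 76, 88, 115.
Circular molecule, 6 cuts → 6 fragments:
  17–38 → 22 bp
  39–55 → 17 bp
  56–76 → 21 bp
  77–88 → 12 bp
  89–115 → 27 bp
  116–135 then 1–16 → 20 + 16 = 36 bp
Sorted largest to smallest: 36, 27, 22, 21, 17, 12 bp.

36, 27, 22, 21, 17, 12 bp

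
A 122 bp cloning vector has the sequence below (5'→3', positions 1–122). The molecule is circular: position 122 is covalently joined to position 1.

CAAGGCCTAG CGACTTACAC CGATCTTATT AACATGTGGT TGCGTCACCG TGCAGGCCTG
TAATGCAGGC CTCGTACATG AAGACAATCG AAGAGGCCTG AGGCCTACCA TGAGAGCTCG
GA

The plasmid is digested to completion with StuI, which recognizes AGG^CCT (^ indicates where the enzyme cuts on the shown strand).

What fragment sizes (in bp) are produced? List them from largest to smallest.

51, 27, 24, 13, 7 bp

StuI sites (AGGCCT) start at positions 3, 54, 67, 94, 101.
StuI cuts after base 3 of each site, so after positions 5, 56, 69, 96, 103.
Circular molecule, 5 cuts → 5 fragments:
  6–56 → 51 bp
  57–69 → 13 bp
  70–96 → 27 bp
  97–103 → 7 bp
  104–122 then 1–5 → 19 + 5 = 24 bp
Sorted largest to smallest: 51, 27, 24, 13, 7 bp.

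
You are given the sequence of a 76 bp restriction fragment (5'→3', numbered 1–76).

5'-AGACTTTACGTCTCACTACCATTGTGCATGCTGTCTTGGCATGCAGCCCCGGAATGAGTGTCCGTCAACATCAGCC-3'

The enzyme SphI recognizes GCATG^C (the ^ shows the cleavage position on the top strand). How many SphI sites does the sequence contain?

2

GCATGC occurs starting at positions 26, 39.
SphI cuts at 2 sites.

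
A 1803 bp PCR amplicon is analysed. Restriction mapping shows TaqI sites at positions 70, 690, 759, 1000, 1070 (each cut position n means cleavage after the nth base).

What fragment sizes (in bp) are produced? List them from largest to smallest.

733, 620, 241, 70, 70, 69 bp

Linear molecule, 5 cuts → 6 fragments:
  70 − 0 = 70 bp
  690 − 70 = 620 bp
  759 − 690 = 69 bp
  1000 − 759 = 241 bp
  1070 − 1000 = 70 bp
  1803 − 1070 = 733 bp
Sorted largest to smallest: 733, 620, 241, 70, 70, 69 bp.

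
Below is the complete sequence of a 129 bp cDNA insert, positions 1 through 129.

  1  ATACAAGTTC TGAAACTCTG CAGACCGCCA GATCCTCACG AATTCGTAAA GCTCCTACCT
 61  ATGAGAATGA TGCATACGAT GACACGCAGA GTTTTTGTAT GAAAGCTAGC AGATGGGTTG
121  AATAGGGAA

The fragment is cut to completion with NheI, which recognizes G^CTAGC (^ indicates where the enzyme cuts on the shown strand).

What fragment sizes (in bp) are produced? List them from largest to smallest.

105, 24 bp

The NheI site (GCTAGC) starts at position 105.
NheI cuts after the first base of each site, so after position 105.
Linear molecule, 1 cut → 2 fragments:
  1–105 → 105 bp
  106–129 → 24 bp
Sorted largest to smallest: 105, 24 bp.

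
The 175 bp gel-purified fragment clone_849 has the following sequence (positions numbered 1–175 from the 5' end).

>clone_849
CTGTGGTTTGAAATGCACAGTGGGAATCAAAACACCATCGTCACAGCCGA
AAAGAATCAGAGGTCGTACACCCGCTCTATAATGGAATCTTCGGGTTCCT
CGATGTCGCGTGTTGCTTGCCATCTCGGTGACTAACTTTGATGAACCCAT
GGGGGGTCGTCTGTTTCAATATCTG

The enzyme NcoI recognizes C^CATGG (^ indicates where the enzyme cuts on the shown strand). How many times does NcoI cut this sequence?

CCATGG occurs starting at position 147.
NcoI cuts at 1 site.

1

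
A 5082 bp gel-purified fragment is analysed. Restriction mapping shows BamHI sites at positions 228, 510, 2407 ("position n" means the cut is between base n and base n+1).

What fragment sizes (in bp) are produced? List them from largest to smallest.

Linear molecule, 3 cuts → 4 fragments:
  228 − 0 = 228 bp
  510 − 228 = 282 bp
  2407 − 510 = 1897 bp
  5082 − 2407 = 2675 bp
Sorted largest to smallest: 2675, 1897, 282, 228 bp.

2675, 1897, 282, 228 bp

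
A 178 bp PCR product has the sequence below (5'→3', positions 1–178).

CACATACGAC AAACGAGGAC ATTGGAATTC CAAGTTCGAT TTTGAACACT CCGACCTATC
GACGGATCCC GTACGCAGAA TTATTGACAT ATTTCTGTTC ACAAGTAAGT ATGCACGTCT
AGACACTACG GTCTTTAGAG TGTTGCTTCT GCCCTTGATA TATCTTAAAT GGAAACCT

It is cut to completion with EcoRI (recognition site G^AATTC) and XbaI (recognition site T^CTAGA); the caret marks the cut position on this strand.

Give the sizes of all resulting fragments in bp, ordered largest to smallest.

93, 60, 25 bp

The EcoRI site (GAATTC) starts at position 25.
EcoRI cuts after the first base of each site, so after position 25.
The XbaI site (TCTAGA) starts at position 118.
XbaI cuts after the first base of each site, so after position 118.
Combined cut positions: 25, 118.
Linear molecule, 2 cuts → 3 fragments:
  1–25 → 25 bp
  26–118 → 93 bp
  119–178 → 60 bp
Sorted largest to smallest: 93, 60, 25 bp.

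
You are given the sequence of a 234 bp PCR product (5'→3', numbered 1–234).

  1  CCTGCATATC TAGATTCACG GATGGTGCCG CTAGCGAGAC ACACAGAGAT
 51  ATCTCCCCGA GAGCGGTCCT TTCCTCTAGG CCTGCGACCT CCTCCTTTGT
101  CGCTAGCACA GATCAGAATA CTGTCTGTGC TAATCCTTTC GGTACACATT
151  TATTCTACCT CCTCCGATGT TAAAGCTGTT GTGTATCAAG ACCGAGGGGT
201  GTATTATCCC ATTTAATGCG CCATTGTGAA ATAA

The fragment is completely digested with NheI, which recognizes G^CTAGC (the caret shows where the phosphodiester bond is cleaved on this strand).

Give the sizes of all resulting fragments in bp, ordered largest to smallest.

NheI sites (GCTAGC) start at positions 30, 102.
NheI cuts after the first base of each site, so after positions 30, 102.
Linear molecule, 2 cuts → 3 fragments:
  1–30 → 30 bp
  31–102 → 72 bp
  103–234 → 132 bp
Sorted largest to smallest: 132, 72, 30 bp.

132, 72, 30 bp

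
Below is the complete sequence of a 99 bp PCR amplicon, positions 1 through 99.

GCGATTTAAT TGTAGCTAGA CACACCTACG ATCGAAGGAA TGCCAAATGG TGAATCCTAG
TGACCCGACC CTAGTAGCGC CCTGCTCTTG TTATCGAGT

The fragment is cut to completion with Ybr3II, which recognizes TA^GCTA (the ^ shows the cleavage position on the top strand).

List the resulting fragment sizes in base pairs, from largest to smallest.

The Ybr3II site (TAGCTA) starts at position 13.
Ybr3II cuts after base 2 of each site, so after position 14.
Linear molecule, 1 cut → 2 fragments:
  1–14 → 14 bp
  15–99 → 85 bp
Sorted largest to smallest: 85, 14 bp.

85, 14 bp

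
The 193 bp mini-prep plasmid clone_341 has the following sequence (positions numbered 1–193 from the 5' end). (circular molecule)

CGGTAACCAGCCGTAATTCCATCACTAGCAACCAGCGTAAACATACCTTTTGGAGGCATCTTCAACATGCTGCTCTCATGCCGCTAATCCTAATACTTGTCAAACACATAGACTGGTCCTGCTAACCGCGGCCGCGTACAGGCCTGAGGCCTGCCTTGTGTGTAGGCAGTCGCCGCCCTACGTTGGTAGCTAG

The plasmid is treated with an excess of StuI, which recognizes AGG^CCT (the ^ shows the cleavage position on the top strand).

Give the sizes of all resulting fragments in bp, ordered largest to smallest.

StuI sites (AGGCCT) start at positions 140, 147.
StuI cuts after base 3 of each site, so after positions 142, 149.
Circular molecule, 2 cuts → 2 fragments:
  143–149 → 7 bp
  150–193 then 1–142 → 44 + 142 = 186 bp
Sorted largest to smallest: 186, 7 bp.

186, 7 bp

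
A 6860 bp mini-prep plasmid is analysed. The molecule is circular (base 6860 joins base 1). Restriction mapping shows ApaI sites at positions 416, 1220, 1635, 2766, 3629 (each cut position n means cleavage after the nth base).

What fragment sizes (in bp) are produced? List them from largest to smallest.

Circular molecule, 5 cuts → 5 fragments:
  1220 − 416 = 804 bp
  1635 − 1220 = 415 bp
  2766 − 1635 = 1131 bp
  3629 − 2766 = 863 bp
  wrap: 6860 − 3629 + 416 = 3647 bp
Sorted largest to smallest: 3647, 1131, 863, 804, 415 bp.

3647, 1131, 863, 804, 415 bp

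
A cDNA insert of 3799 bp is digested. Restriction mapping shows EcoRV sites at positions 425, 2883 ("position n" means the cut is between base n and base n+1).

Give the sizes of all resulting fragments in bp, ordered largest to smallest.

2458, 916, 425 bp

Linear molecule, 2 cuts → 3 fragments:
  425 − 0 = 425 bp
  2883 − 425 = 2458 bp
  3799 − 2883 = 916 bp
Sorted largest to smallest: 2458, 916, 425 bp.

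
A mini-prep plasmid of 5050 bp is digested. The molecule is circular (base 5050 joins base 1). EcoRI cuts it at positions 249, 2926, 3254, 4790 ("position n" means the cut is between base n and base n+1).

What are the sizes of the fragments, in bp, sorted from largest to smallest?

Circular molecule, 4 cuts → 4 fragments:
  2926 − 249 = 2677 bp
  3254 − 2926 = 328 bp
  4790 − 3254 = 1536 bp
  wrap: 5050 − 4790 + 249 = 509 bp
Sorted largest to smallest: 2677, 1536, 509, 328 bp.

2677, 1536, 509, 328 bp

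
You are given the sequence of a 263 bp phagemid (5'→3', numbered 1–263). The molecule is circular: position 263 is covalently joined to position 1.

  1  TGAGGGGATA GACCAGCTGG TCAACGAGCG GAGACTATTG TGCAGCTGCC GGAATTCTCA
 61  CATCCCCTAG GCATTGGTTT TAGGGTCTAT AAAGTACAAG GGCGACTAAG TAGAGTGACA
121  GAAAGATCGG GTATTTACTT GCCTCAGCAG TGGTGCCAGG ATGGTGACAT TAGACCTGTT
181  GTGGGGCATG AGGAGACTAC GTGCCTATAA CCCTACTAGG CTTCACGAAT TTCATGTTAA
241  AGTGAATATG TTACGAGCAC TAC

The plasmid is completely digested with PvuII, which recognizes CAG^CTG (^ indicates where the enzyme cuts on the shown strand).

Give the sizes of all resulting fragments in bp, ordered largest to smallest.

234, 29 bp

PvuII sites (CAGCTG) start at positions 14, 43.
PvuII cuts after base 3 of each site, so after positions 16, 45.
Circular molecule, 2 cuts → 2 fragments:
  17–45 → 29 bp
  46–263 then 1–16 → 218 + 16 = 234 bp
Sorted largest to smallest: 234, 29 bp.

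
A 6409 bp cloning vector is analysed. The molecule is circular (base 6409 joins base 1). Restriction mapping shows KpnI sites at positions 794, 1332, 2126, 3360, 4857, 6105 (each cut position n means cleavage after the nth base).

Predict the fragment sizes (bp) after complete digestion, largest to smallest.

Circular molecule, 6 cuts → 6 fragments:
  1332 − 794 = 538 bp
  2126 − 1332 = 794 bp
  3360 − 2126 = 1234 bp
  4857 − 3360 = 1497 bp
  6105 − 4857 = 1248 bp
  wrap: 6409 − 6105 + 794 = 1098 bp
Sorted largest to smallest: 1497, 1248, 1234, 1098, 794, 538 bp.

1497, 1248, 1234, 1098, 794, 538 bp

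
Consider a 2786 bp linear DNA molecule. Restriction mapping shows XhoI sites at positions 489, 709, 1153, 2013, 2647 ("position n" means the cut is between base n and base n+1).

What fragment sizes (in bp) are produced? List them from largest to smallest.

860, 634, 489, 444, 220, 139 bp

Linear molecule, 5 cuts → 6 fragments:
  489 − 0 = 489 bp
  709 − 489 = 220 bp
  1153 − 709 = 444 bp
  2013 − 1153 = 860 bp
  2647 − 2013 = 634 bp
  2786 − 2647 = 139 bp
Sorted largest to smallest: 860, 634, 489, 444, 220, 139 bp.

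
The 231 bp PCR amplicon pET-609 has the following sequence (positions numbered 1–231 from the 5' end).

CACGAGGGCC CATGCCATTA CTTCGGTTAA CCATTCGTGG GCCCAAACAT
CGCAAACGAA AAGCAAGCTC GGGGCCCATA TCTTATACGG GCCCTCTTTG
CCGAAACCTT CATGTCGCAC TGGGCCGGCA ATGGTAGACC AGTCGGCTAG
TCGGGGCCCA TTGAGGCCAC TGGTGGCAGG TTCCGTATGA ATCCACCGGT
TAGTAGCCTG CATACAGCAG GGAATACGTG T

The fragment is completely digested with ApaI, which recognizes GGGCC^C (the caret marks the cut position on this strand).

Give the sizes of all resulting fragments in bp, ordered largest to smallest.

ApaI sites (GGGCCC) start at positions 6, 39, 72, 89, 154.
ApaI cuts after base 5 of each site (before the last base), so after positions 10, 43, 76, 93, 158.
Linear molecule, 5 cuts → 6 fragments:
  1–10 → 10 bp
  11–43 → 33 bp
  44–76 → 33 bp
  77–93 → 17 bp
  94–158 → 65 bp
  159–231 → 73 bp
Sorted largest to smallest: 73, 65, 33, 33, 17, 10 bp.

73, 65, 33, 33, 17, 10 bp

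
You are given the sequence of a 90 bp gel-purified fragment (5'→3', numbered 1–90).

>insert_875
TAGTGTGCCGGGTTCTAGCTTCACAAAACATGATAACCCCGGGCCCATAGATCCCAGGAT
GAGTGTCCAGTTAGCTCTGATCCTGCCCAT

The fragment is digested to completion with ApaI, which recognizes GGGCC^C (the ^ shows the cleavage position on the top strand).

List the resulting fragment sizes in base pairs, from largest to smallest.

45, 45 bp

The ApaI site (GGGCCC) starts at position 41.
ApaI cuts after base 5 of each site (before the last base), so after position 45.
Linear molecule, 1 cut → 2 fragments:
  1–45 → 45 bp
  46–90 → 45 bp
Sorted largest to smallest: 45, 45 bp.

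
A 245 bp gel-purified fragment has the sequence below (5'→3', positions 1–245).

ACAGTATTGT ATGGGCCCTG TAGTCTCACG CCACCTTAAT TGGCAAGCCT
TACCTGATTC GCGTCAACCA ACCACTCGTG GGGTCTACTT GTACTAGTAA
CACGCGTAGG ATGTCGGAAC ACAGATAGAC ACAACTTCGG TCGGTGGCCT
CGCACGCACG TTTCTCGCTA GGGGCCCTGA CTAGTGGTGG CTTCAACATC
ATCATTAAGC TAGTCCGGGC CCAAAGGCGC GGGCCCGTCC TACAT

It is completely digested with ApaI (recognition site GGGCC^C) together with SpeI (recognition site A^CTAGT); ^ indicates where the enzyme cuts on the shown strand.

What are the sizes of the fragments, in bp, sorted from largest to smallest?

ApaI sites (GGGCCC) start at positions 13, 172, 217, 231.
ApaI cuts after base 5 of each site (before the last base), so after positions 17, 176, 221, 235.
SpeI sites (ACTAGT) start at positions 93, 180.
SpeI cuts after the first base of each site, so after positions 93, 180.
Combined cut positions: 17, 93, 176, 180, 221, 235.
Linear molecule, 6 cuts → 7 fragments:
  1–17 → 17 bp
  18–93 → 76 bp
  94–176 → 83 bp
  177–180 → 4 bp
  181–221 → 41 bp
  222–235 → 14 bp
  236–245 → 10 bp
Sorted largest to smallest: 83, 76, 41, 17, 14, 10, 4 bp.

83, 76, 41, 17, 14, 10, 4 bp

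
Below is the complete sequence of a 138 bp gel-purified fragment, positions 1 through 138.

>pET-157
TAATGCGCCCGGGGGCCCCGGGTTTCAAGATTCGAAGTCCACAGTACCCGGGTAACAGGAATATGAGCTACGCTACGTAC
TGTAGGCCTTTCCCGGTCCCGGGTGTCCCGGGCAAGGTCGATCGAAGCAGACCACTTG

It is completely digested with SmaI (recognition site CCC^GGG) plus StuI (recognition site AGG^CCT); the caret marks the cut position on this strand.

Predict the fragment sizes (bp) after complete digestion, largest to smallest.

SmaI sites (CCCGGG) start at positions 8, 17, 47, 98, 107.
SmaI cuts after base 3 of each site, so after positions 10, 19, 49, 100, 109.
The StuI site (AGGCCT) starts at position 84.
StuI cuts after base 3 of each site, so after position 86.
Combined cut positions: 10, 19, 49, 86, 100, 109.
Linear molecule, 6 cuts → 7 fragments:
  1–10 → 10 bp
  11–19 → 9 bp
  20–49 → 30 bp
  50–86 → 37 bp
  87–100 → 14 bp
  101–109 → 9 bp
  110–138 → 29 bp
Sorted largest to smallest: 37, 30, 29, 14, 10, 9, 9 bp.

37, 30, 29, 14, 10, 9, 9 bp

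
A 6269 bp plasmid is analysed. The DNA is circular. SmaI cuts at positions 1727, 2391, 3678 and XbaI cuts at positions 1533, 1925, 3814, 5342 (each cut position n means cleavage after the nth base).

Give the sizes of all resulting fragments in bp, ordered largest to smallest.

Combined cut positions (sorted): 1533, 1727, 1925, 2391, 3678, 3814, 5342.
Circular molecule, 7 cuts → 7 fragments:
  1727 − 1533 = 194 bp
  1925 − 1727 = 198 bp
  2391 − 1925 = 466 bp
  3678 − 2391 = 1287 bp
  3814 − 3678 = 136 bp
  5342 − 3814 = 1528 bp
  wrap: 6269 − 5342 + 1533 = 2460 bp
Sorted largest to smallest: 2460, 1528, 1287, 466, 198, 194, 136 bp.

2460, 1528, 1287, 466, 198, 194, 136 bp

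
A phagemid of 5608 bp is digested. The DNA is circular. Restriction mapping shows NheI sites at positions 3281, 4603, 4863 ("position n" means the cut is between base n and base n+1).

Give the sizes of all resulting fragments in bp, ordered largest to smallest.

Circular molecule, 3 cuts → 3 fragments:
  4603 − 3281 = 1322 bp
  4863 − 4603 = 260 bp
  wrap: 5608 − 4863 + 3281 = 4026 bp
Sorted largest to smallest: 4026, 1322, 260 bp.

4026, 1322, 260 bp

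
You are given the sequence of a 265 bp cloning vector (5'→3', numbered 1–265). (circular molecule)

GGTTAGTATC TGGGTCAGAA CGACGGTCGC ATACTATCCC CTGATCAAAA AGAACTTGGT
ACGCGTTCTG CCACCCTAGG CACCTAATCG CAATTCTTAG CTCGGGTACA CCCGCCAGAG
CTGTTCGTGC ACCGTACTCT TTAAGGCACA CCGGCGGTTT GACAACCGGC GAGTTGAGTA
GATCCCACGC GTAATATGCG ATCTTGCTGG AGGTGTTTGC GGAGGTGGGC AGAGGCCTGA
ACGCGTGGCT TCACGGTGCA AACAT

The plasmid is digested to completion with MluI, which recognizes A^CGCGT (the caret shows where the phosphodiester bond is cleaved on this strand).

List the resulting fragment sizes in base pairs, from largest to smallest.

MluI sites (ACGCGT) start at positions 61, 187, 241.
MluI cuts after the first base of each site, so after positions 61, 187, 241.
Circular molecule, 3 cuts → 3 fragments:
  62–187 → 126 bp
  188–241 → 54 bp
  242–265 then 1–61 → 24 + 61 = 85 bp
Sorted largest to smallest: 126, 85, 54 bp.

126, 85, 54 bp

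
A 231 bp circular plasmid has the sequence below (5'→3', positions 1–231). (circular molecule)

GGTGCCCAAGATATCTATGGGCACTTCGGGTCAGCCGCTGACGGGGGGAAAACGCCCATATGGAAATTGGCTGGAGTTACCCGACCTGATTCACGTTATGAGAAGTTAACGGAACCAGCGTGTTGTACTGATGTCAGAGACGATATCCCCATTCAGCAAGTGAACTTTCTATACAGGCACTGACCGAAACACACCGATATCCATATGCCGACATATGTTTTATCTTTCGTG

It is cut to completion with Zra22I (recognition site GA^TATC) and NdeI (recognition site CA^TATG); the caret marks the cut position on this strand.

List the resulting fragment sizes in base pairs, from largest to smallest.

Zra22I sites (GATATC) start at positions 10, 142, 196.
Zra22I cuts after base 2 of each site, so after positions 11, 143, 197.
NdeI sites (CATATG) start at positions 57, 202, 212.
NdeI cuts after base 2 of each site, so after positions 58, 203, 213.
Combined cut positions: 11, 58, 143, 197, 203, 213.
Circular molecule, 6 cuts → 6 fragments:
  12–58 → 47 bp
  59–143 → 85 bp
  144–197 → 54 bp
  198–203 → 6 bp
  204–213 → 10 bp
  214–231 then 1–11 → 18 + 11 = 29 bp
Sorted largest to smallest: 85, 54, 47, 29, 10, 6 bp.

85, 54, 47, 29, 10, 6 bp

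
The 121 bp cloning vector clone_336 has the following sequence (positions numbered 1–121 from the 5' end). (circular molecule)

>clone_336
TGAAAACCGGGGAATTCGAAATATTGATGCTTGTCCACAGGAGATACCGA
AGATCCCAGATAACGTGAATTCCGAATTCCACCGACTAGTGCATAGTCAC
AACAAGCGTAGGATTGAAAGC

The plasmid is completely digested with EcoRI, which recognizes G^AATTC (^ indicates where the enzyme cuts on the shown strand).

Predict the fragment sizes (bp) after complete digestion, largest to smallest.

59, 55, 7 bp

EcoRI sites (GAATTC) start at positions 12, 67, 74.
EcoRI cuts after the first base of each site, so after positions 12, 67, 74.
Circular molecule, 3 cuts → 3 fragments:
  13–67 → 55 bp
  68–74 → 7 bp
  75–121 then 1–12 → 47 + 12 = 59 bp
Sorted largest to smallest: 59, 55, 7 bp.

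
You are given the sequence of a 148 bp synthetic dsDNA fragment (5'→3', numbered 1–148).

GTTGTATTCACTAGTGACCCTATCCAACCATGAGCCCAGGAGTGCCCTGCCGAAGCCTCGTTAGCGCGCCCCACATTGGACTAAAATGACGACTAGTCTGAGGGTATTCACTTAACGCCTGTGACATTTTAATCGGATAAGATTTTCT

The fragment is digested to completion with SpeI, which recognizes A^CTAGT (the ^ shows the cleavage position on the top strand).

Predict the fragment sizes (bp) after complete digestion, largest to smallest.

SpeI sites (ACTAGT) start at positions 10, 92.
SpeI cuts after the first base of each site, so after positions 10, 92.
Linear molecule, 2 cuts → 3 fragments:
  1–10 → 10 bp
  11–92 → 82 bp
  93–148 → 56 bp
Sorted largest to smallest: 82, 56, 10 bp.

82, 56, 10 bp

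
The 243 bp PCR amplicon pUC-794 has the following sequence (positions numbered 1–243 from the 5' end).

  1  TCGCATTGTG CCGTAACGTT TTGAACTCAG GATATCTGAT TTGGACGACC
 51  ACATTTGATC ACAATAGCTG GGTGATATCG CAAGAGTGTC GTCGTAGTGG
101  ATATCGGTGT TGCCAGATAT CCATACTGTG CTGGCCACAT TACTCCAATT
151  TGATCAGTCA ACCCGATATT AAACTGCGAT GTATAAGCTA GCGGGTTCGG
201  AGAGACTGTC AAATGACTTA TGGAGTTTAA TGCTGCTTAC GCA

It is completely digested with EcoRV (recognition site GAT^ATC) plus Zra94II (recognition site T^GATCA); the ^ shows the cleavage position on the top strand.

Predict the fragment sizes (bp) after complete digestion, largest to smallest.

EcoRV sites (GATATC) start at positions 31, 74, 100, 116.
EcoRV cuts after base 3 of each site, so after positions 33, 76, 102, 118.
Zra94II sites (TGATCA) start at positions 56, 151.
Zra94II cuts after the first base of each site, so after positions 56, 151.
Combined cut positions: 33, 56, 76, 102, 118, 151.
Linear molecule, 6 cuts → 7 fragments:
  1–33 → 33 bp
  34–56 → 23 bp
  57–76 → 20 bp
  77–102 → 26 bp
  103–118 → 16 bp
  119–151 → 33 bp
  152–243 → 92 bp
Sorted largest to smallest: 92, 33, 33, 26, 23, 20, 16 bp.

92, 33, 33, 26, 23, 20, 16 bp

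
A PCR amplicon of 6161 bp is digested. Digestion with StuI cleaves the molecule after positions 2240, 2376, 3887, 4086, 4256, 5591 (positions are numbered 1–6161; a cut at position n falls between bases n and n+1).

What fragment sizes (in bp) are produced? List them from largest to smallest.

2240, 1511, 1335, 570, 199, 170, 136 bp

Linear molecule, 6 cuts → 7 fragments:
  2240 − 0 = 2240 bp
  2376 − 2240 = 136 bp
  3887 − 2376 = 1511 bp
  4086 − 3887 = 199 bp
  4256 − 4086 = 170 bp
  5591 − 4256 = 1335 bp
  6161 − 5591 = 570 bp
Sorted largest to smallest: 2240, 1511, 1335, 570, 199, 170, 136 bp.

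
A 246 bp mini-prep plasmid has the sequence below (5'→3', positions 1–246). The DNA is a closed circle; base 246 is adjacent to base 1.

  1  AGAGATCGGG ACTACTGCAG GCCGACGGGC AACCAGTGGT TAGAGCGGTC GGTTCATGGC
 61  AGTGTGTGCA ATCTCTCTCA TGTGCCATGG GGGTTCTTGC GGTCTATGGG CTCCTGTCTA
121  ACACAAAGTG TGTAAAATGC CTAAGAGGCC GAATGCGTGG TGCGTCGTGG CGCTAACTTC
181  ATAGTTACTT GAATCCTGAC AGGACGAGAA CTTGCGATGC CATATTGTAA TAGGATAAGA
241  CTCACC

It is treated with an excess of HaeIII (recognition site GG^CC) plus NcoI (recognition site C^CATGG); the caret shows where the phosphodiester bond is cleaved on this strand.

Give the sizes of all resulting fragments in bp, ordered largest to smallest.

119, 64, 63 bp

HaeIII sites (GGCC) start at positions 20, 147.
HaeIII cuts after base 2 of each site, so after positions 21, 148.
The NcoI site (CCATGG) starts at position 85.
NcoI cuts after the first base of each site, so after position 85.
Combined cut positions: 21, 85, 148.
Circular molecule, 3 cuts → 3 fragments:
  22–85 → 64 bp
  86–148 → 63 bp
  149–246 then 1–21 → 98 + 21 = 119 bp
Sorted largest to smallest: 119, 64, 63 bp.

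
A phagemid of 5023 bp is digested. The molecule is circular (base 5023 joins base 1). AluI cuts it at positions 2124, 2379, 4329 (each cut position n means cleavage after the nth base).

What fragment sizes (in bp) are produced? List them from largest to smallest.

Circular molecule, 3 cuts → 3 fragments:
  2379 − 2124 = 255 bp
  4329 − 2379 = 1950 bp
  wrap: 5023 − 4329 + 2124 = 2818 bp
Sorted largest to smallest: 2818, 1950, 255 bp.

2818, 1950, 255 bp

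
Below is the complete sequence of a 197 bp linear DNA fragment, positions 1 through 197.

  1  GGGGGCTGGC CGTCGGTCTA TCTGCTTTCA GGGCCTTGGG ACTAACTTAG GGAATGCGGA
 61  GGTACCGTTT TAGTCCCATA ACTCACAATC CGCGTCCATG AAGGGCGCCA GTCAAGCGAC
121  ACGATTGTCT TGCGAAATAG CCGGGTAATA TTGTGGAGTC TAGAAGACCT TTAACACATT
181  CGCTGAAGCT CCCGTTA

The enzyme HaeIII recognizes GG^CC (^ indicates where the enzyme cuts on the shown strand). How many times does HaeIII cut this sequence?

2

GGCC occurs starting at positions 8, 32.
HaeIII cuts at 2 sites.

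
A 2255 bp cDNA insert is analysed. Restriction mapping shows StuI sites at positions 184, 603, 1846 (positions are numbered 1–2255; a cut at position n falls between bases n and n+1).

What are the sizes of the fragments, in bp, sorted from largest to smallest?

1243, 419, 409, 184 bp

Linear molecule, 3 cuts → 4 fragments:
  184 − 0 = 184 bp
  603 − 184 = 419 bp
  1846 − 603 = 1243 bp
  2255 − 1846 = 409 bp
Sorted largest to smallest: 1243, 419, 409, 184 bp.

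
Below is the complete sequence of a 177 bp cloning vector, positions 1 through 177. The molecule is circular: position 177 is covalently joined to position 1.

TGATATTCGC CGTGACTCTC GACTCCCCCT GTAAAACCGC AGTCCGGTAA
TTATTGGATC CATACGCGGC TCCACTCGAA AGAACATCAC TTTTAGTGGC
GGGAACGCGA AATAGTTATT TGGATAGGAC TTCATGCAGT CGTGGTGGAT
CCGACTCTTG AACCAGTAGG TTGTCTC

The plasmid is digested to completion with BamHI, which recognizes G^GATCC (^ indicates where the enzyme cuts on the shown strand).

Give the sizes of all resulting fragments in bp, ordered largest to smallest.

91, 86 bp

BamHI sites (GGATCC) start at positions 56, 147.
BamHI cuts after the first base of each site, so after positions 56, 147.
Circular molecule, 2 cuts → 2 fragments:
  57–147 → 91 bp
  148–177 then 1–56 → 30 + 56 = 86 bp
Sorted largest to smallest: 91, 86 bp.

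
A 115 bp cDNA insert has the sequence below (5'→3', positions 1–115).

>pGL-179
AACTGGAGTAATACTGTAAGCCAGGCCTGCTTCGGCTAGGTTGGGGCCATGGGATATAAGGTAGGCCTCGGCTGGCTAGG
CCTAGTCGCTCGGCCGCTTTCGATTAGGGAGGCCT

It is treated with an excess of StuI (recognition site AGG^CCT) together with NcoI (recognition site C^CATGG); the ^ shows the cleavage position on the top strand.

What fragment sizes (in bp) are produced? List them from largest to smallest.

StuI sites (AGGCCT) start at positions 23, 63, 78, 110.
StuI cuts after base 3 of each site, so after positions 25, 65, 80, 112.
The NcoI site (CCATGG) starts at position 47.
NcoI cuts after the first base of each site, so after position 47.
Combined cut positions: 25, 47, 65, 80, 112.
Linear molecule, 5 cuts → 6 fragments:
  1–25 → 25 bp
  26–47 → 22 bp
  48–65 → 18 bp
  66–80 → 15 bp
  81–112 → 32 bp
  113–115 → 3 bp
Sorted largest to smallest: 32, 25, 22, 18, 15, 3 bp.

32, 25, 22, 18, 15, 3 bp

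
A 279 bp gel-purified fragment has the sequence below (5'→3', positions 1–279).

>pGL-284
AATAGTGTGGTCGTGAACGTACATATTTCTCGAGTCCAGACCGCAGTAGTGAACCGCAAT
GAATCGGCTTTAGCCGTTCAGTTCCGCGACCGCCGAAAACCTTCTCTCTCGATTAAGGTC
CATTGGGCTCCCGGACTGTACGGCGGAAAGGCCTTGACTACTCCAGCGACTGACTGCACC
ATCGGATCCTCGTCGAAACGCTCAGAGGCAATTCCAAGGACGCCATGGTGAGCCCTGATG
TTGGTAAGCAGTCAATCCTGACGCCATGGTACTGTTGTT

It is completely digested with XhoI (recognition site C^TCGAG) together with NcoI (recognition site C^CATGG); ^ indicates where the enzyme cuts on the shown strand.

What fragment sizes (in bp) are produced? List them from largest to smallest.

194, 41, 29, 15 bp

The XhoI site (CTCGAG) starts at position 29.
XhoI cuts after the first base of each site, so after position 29.
NcoI sites (CCATGG) start at positions 223, 264.
NcoI cuts after the first base of each site, so after positions 223, 264.
Combined cut positions: 29, 223, 264.
Linear molecule, 3 cuts → 4 fragments:
  1–29 → 29 bp
  30–223 → 194 bp
  224–264 → 41 bp
  265–279 → 15 bp
Sorted largest to smallest: 194, 41, 29, 15 bp.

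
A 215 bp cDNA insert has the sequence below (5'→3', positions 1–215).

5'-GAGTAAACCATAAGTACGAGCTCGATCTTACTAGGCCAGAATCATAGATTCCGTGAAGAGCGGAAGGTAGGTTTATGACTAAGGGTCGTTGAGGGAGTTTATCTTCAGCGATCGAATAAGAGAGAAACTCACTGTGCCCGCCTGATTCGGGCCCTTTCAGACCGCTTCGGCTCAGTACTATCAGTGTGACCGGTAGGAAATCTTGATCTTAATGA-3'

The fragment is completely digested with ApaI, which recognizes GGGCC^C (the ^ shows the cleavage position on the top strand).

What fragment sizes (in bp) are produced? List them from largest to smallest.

153, 62 bp

The ApaI site (GGGCCC) starts at position 149.
ApaI cuts after base 5 of each site (before the last base), so after position 153.
Linear molecule, 1 cut → 2 fragments:
  1–153 → 153 bp
  154–215 → 62 bp
Sorted largest to smallest: 153, 62 bp.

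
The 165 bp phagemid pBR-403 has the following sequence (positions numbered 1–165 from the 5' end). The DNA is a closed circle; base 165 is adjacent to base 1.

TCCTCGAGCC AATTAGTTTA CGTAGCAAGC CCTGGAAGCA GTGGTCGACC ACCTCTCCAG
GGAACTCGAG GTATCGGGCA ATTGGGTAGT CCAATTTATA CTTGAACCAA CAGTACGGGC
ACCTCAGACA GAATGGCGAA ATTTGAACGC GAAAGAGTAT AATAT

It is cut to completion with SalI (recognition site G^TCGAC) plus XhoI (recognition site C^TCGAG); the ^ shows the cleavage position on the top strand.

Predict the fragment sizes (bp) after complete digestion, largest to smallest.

The SalI site (GTCGAC) starts at position 44.
SalI cuts after the first base of each site, so after position 44.
XhoI sites (CTCGAG) start at positions 3, 65.
XhoI cuts after the first base of each site, so after positions 3, 65.
Combined cut positions: 3, 44, 65.
Circular molecule, 3 cuts → 3 fragments:
  4–44 → 41 bp
  45–65 → 21 bp
  66–165 then 1–3 → 100 + 3 = 103 bp
Sorted largest to smallest: 103, 41, 21 bp.

103, 41, 21 bp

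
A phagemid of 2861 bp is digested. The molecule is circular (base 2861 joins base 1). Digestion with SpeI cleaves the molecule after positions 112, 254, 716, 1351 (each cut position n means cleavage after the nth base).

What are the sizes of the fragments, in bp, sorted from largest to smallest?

Circular molecule, 4 cuts → 4 fragments:
  254 − 112 = 142 bp
  716 − 254 = 462 bp
  1351 − 716 = 635 bp
  wrap: 2861 − 1351 + 112 = 1622 bp
Sorted largest to smallest: 1622, 635, 462, 142 bp.

1622, 635, 462, 142 bp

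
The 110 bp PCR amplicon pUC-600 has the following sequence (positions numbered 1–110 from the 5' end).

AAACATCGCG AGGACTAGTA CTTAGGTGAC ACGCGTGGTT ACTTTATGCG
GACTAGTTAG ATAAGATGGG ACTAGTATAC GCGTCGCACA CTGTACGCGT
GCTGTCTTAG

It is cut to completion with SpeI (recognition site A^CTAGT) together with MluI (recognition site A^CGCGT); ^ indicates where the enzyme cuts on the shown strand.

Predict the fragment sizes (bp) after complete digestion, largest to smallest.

21, 19, 17, 16, 15, 14, 8 bp

SpeI sites (ACTAGT) start at positions 14, 52, 71.
SpeI cuts after the first base of each site, so after positions 14, 52, 71.
MluI sites (ACGCGT) start at positions 31, 79, 95.
MluI cuts after the first base of each site, so after positions 31, 79, 95.
Combined cut positions: 14, 31, 52, 71, 79, 95.
Linear molecule, 6 cuts → 7 fragments:
  1–14 → 14 bp
  15–31 → 17 bp
  32–52 → 21 bp
  53–71 → 19 bp
  72–79 → 8 bp
  80–95 → 16 bp
  96–110 → 15 bp
Sorted largest to smallest: 21, 19, 17, 16, 15, 14, 8 bp.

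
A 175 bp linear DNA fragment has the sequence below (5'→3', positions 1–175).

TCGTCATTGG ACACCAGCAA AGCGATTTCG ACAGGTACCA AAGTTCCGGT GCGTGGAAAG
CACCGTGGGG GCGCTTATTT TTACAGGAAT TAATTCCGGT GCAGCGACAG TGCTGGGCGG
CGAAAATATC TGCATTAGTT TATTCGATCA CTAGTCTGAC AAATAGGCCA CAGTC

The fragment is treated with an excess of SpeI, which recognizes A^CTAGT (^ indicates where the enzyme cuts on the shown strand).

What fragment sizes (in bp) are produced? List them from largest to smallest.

The SpeI site (ACTAGT) starts at position 150.
SpeI cuts after the first base of each site, so after position 150.
Linear molecule, 1 cut → 2 fragments:
  1–150 → 150 bp
  151–175 → 25 bp
Sorted largest to smallest: 150, 25 bp.

150, 25 bp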